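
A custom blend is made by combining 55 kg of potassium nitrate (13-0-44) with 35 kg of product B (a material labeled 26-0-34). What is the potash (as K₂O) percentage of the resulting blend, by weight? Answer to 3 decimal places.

Total mass = 55 + 35 = 90 kg.
K₂O mass = 44%×55 + 34%×35 = 36.1 kg.
% K₂O = 36.1 / 90 = 40.1111%.

40.111% K₂O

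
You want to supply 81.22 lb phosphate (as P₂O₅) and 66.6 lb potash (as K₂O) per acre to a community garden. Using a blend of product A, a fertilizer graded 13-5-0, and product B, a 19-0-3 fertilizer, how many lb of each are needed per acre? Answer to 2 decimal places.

1624.40 lb product A, 2220.00 lb product B

With a, b = lb per acre of product A and product B:
P₂O₅: 0.05·a + 0·b = 81.22
K₂O: 0·a + 0.03·b = 66.6
Solving simultaneously: a = 1624.4, b = 2220.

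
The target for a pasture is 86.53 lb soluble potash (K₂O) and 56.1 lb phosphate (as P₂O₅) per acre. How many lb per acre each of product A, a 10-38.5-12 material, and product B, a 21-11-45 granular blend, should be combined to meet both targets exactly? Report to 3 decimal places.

Let a = lb of product A, b = lb of product B (per acre).
K₂O: 0.12·a + 0.45·b = 86.53
P₂O₅: 0.385·a + 0.11·b = 56.1
Eliminate b: (row1) − 0.45/0.11·(row2) → -1.455·a = -142.97, so a = 98.2612.
Then b = (56.1 − 0.385·98.2612) / 0.11 = 166.0859.

98.261 lb product A, 166.086 lb product B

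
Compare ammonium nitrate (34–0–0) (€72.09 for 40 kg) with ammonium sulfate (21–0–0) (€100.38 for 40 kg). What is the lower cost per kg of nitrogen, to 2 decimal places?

ammonium nitrate: N per bag = 40 × 34% = 13.6 kg; cost = 72.09 / 13.6 = €5.3007/kg N.
ammonium sulfate: N per bag = 40 × 21% = 8.4 kg; cost = 100.38 / 8.4 = €11.9500/kg N.
ammonium nitrate is cheaper.

€5.30 per kg N (ammonium nitrate)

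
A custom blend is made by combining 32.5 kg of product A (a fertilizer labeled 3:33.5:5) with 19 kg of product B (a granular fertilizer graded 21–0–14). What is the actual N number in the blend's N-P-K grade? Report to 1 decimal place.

Total mass = 32.5 + 19 = 51.5 kg.
N mass = 3%×32.5 + 21%×19 = 4.965 kg.
% N = 4.965 / 51.5 = 9.64078%.

9.6% N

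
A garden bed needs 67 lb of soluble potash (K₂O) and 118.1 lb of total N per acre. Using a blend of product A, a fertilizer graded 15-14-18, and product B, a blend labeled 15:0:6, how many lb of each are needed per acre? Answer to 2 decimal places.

Let a = lb of product A, b = lb of product B (per acre).
K₂O: 0.18·a + 0.06·b = 67
N: 0.15·a + 0.15·b = 118.1
Eliminate a: (row1) − 0.18/0.15·(row2) → -0.12·b = -74.72, so b = 622.667.
Back-substitute: a = (67 − 0.06·622.667) / 0.18 = 164.667.

164.67 lb product A, 622.67 lb product B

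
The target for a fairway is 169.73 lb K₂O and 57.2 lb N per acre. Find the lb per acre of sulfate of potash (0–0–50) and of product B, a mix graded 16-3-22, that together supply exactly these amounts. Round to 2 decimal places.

182.16 lb sulfate of potash, 357.50 lb product B

Let a = lb of sulfate of potash, b = lb of product B (per acre).
K₂O: 0.5·a + 0.22·b = 169.73
N: 0·a + 0.16·b = 57.2
Solving simultaneously: a = 182.16, b = 357.5.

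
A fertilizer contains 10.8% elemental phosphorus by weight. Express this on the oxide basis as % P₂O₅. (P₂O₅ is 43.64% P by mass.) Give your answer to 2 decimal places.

%P₂O₅ = 10.8 / 0.4364 = 24.7479%.

24.75% P₂O₅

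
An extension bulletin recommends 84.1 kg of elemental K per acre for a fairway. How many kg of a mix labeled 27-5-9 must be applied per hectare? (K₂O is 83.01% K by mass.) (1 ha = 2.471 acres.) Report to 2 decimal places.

2781.61 kg of product per hectare

As K₂O: 84.1 / 0.8301 = 101.313 kg per acre.
Product per acre = 101.313 / 9% = 1125.7 kg.
Convert to per hectare: 1125.7 × 2.471 = 2781.607 kg.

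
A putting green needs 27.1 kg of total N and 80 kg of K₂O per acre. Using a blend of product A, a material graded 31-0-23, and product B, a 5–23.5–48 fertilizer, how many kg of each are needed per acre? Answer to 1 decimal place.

65.6 kg product A, 135.2 kg product B

With a, b = kg per acre of product A and product B:
N: 0.31·a + 0.05·b = 27.1
K₂O: 0.23·a + 0.48·b = 80
From row1: a = (27.1 − 0.05·b) / 0.31.
Into row2: 0.23·(27.1 − 0.05·b)/0.31 + 0.48·b = 80 → b = 135.229, a = 65.6082.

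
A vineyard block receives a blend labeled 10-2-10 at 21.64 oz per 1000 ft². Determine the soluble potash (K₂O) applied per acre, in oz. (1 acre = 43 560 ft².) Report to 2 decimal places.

94.26 oz K₂O per acre

K₂O per 1000 ft² = 21.64 × 10% = 2.164 oz.
Convert to per acre: 2.164 × 43.56 = 94.2638 oz.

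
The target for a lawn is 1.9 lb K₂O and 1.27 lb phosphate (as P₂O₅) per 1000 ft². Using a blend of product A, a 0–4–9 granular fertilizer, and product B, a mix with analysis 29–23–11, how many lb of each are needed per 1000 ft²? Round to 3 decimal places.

18.239 lb product A, 2.350 lb product B

Per-1000 ft² balance (a = product A, b = product B):
K₂O: 0.09·a + 0.11·b = 1.9
P₂O₅: 0.04·a + 0.23·b = 1.27
Eliminate b: (row1) − 0.11/0.23·(row2) → 0.0708696·a = 1.29261, so a = 18.2393.
Then b = (1.27 − 0.04·18.2393) / 0.23 = 2.34969.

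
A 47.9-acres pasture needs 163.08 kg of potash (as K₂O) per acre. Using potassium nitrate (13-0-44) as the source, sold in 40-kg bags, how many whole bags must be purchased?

444 bags

Product per acre = 163.08 / 44% = 370.636 kg.
Total product = 370.636 × 47.9 = 17753.5 kg.
Bags = ⌈17753.5 / 40⌉ = 444.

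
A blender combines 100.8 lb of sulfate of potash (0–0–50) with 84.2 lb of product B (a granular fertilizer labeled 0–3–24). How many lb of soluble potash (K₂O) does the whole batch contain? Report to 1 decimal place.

K₂O mass = 50%×100.8 + 24%×84.2 = 70.608 lb.

70.6 lb K₂O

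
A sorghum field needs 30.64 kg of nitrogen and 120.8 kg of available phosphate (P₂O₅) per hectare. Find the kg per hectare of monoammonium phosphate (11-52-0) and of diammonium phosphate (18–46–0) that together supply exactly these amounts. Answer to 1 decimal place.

Per-hectare balance (a = monoammonium phosphate, b = diammonium phosphate):
N: 0.11·a + 0.18·b = 30.64
P₂O₅: 0.52·a + 0.46·b = 120.8
From row1: a = (30.64 − 0.18·b) / 0.11.
Into row2: 0.52·(30.64 − 0.18·b)/0.11 + 0.46·b = 120.8 → b = 61.507, a = 177.898.

177.9 kg monoammonium phosphate, 61.5 kg diammonium phosphate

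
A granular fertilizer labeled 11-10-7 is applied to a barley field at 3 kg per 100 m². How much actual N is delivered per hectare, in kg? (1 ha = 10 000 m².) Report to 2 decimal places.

33.00 kg N per hectare

nitrogen per 100 m² = 3 × 11% = 0.33 kg.
Convert to per hectare: 0.33 × 100 = 33 kg.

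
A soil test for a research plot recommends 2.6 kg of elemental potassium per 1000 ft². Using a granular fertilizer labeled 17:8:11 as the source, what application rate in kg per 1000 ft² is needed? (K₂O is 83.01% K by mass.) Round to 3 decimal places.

As K₂O: 2.6 / 0.8301 = 3.13215 kg per 1000 ft².
Product per 1000 ft² = 3.13215 / 11% = 28.4741 kg.

28.474 kg of product per thousand sq ft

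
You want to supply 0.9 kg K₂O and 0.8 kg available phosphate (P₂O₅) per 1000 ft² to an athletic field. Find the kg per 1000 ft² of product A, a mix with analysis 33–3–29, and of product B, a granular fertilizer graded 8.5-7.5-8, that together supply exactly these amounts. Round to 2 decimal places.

Let a = kg of product A, b = kg of product B (per 1000 ft²).
K₂O: 0.29·a + 0.08·b = 0.9
P₂O₅: 0.03·a + 0.075·b = 0.8
Eliminate a: (row1) − 0.29/0.03·(row2) → -0.645·b = -6.83333, so b = 10.5943.
Back-substitute: a = (0.9 − 0.08·10.5943) / 0.29 = 0.180879.

0.18 kg product A, 10.59 kg product B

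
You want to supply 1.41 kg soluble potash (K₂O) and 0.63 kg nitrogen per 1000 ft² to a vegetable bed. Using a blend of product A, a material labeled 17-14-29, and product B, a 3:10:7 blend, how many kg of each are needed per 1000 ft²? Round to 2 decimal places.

0.56 kg product A, 17.81 kg product B

Let a = kg of product A, b = kg of product B (per 1000 ft²).
K₂O: 0.29·a + 0.07·b = 1.41
N: 0.17·a + 0.03·b = 0.63
Eliminate b: (row1) − 0.07/0.03·(row2) → -0.106667·a = -0.06, so a = 0.5625.
Then b = (0.63 − 0.17·0.5625) / 0.03 = 17.8125.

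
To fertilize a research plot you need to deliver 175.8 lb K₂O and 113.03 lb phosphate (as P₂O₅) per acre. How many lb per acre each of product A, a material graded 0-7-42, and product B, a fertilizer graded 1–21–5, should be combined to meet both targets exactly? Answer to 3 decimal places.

Per-acre balance (a = product A, b = product B):
K₂O: 0.42·a + 0.05·b = 175.8
P₂O₅: 0.07·a + 0.21·b = 113.03
From row1: a = (175.8 − 0.05·b) / 0.42.
Into row2: 0.07·(175.8 − 0.05·b)/0.42 + 0.21·b = 113.03 → b = 415.1901, a = 369.14404.

369.144 lb product A, 415.190 lb product B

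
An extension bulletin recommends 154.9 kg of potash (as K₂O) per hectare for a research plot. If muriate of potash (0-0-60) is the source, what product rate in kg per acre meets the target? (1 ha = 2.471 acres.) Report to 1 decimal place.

Product per hectare = 154.9 / 60% = 258.167 kg.
Convert to per acre: 258.167 × 0.404694 = 104.479 kg.

104.5 kg of product per acre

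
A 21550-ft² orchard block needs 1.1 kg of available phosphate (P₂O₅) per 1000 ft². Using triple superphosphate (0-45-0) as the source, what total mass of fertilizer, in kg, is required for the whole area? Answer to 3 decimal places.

Product per 1000 ft² = 1.1 / 45% = 2.44444 kg.
Total product = 2.44444 × 21550 / 1000 = 52.6778 kg.

52.678 kg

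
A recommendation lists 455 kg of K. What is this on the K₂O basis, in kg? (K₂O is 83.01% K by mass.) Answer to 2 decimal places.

548.13 kg K₂O

K₂O = 455 / 0.8301 = 548.127 kg.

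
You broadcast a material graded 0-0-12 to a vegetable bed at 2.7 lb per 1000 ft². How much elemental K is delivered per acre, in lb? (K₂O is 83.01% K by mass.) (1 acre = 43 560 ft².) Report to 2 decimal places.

K₂O per 1000 ft² = 2.7 × 12% = 0.324 lb.
Elemental K = 0.324 × 0.8301 = 0.268952 lb per 1000 ft².
Convert to per acre: 0.268952 × 43.56 = 11.7156 lb.

11.72 lb K per acre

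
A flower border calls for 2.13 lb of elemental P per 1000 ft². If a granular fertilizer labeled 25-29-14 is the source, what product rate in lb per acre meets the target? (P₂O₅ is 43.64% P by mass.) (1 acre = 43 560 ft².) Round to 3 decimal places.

As P₂O₅: 2.13 / 0.4364 = 4.88084 lb per 1000 ft².
Product per 1000 ft² = 4.88084 / 29% = 16.8305 lb.
Convert to per acre: 16.8305 × 43.56 = 733.1363 lb.

733.136 lb of product per acre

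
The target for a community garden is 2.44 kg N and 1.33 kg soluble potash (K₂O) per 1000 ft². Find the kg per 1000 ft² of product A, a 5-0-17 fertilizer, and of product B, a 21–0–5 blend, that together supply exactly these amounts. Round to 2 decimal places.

4.74 kg product A, 10.49 kg product B

Per-1000 ft² balance (a = product A, b = product B):
N: 0.05·a + 0.21·b = 2.44
K₂O: 0.17·a + 0.05·b = 1.33
Eliminate a: (row1) − 0.05/0.17·(row2) → 0.195294·b = 2.04882, so b = 10.491.
Back-substitute: a = (2.44 − 0.21·10.491) / 0.05 = 4.73795.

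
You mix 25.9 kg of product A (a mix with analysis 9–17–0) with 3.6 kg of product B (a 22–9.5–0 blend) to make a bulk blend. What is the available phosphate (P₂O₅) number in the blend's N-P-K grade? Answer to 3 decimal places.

Total mass = 25.9 + 3.6 = 29.5 kg.
P₂O₅ mass = 17%×25.9 + 9.5%×3.6 = 4.745 kg.
% P₂O₅ = 4.745 / 29.5 = 16.0847%.

16.085% P₂O₅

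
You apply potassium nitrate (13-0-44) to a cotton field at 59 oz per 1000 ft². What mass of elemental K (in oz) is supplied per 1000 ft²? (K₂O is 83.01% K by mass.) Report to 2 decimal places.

K₂O per 1000 ft² = 59 × 44% = 25.96 oz.
Elemental K = 25.96 × 0.8301 = 21.5494 oz per 1000 ft².

21.55 oz K per thousand sq ft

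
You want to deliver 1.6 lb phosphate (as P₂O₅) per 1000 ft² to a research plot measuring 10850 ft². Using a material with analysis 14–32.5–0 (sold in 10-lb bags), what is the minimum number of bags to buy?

6 bags

Product per 1000 ft² = 1.6 / 32.5% = 4.92308 lb.
Total product = 4.92308 × 10850 / 1000 = 53.4154 lb.
Bags = ⌈53.4154 / 10⌉ = 6.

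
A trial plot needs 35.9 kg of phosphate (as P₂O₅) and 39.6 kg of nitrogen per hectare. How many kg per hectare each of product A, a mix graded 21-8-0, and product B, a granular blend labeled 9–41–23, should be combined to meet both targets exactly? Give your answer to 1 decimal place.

Let a = kg of product A, b = kg of product B (per hectare).
P₂O₅: 0.08·a + 0.41·b = 35.9
N: 0.21·a + 0.09·b = 39.6
Solving simultaneously: a = 164.829, b = 55.3992.

164.8 kg product A, 55.4 kg product B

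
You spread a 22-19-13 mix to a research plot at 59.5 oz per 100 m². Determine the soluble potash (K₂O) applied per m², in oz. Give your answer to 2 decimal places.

K₂O per 100 m² = 59.5 × 13% = 7.735 oz.
Convert to per m²: 7.735 × 0.01 = 0.07735 oz.

0.08 oz K₂O per sq m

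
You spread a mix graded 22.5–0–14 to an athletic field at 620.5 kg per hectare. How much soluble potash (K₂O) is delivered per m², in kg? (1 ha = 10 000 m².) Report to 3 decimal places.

0.009 kg K₂O per sq m

K₂O per hectare = 620.5 × 14% = 86.87 kg.
Convert to per m²: 86.87 × 0.0001 = 0.008687 kg.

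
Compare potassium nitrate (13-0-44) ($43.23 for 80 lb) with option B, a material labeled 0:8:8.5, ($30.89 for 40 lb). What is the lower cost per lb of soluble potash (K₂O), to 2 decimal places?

potassium nitrate: K₂O per bag = 80 × 44% = 35.2 lb; cost = 43.23 / 35.2 = $1.2281/lb K₂O.
option B: K₂O per bag = 40 × 8.5% = 3.4 lb; cost = 30.89 / 3.4 = $9.0853/lb K₂O.
potassium nitrate is cheaper.

$1.23 per lb K₂O (potassium nitrate)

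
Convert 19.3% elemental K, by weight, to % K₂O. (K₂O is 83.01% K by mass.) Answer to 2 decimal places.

23.25% K₂O

%K₂O = 19.3 / 0.8301 = 23.2502%.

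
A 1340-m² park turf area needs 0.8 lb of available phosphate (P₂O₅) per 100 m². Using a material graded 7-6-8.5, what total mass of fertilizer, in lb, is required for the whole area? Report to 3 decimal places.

Product per 100 m² = 0.8 / 6% = 13.3333 lb.
Total product = 13.3333 × 1340 / 100 = 178.6667 lb.

178.667 lb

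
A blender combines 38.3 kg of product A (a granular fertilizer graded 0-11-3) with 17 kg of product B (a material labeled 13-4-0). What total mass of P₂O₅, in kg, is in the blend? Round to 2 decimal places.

P₂O₅ mass = 11%×38.3 + 4%×17 = 4.893 kg.

4.89 kg P₂O₅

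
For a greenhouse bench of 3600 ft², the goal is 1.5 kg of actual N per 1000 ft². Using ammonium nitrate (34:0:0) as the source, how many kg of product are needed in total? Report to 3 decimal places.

15.882 kg

Product per 1000 ft² = 1.5 / 34% = 4.41176 kg.
Total product = 4.41176 × 3600 / 1000 = 15.8824 kg.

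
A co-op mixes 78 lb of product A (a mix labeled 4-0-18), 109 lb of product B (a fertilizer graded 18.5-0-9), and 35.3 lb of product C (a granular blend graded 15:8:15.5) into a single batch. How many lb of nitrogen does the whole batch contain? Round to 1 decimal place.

N mass = 4%×78 + 18.5%×109 + 15%×35.3 = 28.58 lb.

28.6 lb N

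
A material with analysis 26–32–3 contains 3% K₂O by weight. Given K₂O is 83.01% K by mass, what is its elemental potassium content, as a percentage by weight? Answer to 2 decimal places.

2.49% K

%K = 3 × 0.8301 = 2.4903%.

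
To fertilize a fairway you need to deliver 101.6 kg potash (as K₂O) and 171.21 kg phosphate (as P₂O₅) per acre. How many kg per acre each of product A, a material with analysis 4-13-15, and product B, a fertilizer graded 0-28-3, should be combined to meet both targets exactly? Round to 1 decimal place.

611.9 kg product A, 327.4 kg product B

With a, b = kg per acre of product A and product B:
K₂O: 0.15·a + 0.03·b = 101.6
P₂O₅: 0.13·a + 0.28·b = 171.21
From row1: a = (101.6 − 0.03·b) / 0.15.
Into row2: 0.13·(101.6 − 0.03·b)/0.15 + 0.28·b = 171.21 → b = 327.388, a = 611.856.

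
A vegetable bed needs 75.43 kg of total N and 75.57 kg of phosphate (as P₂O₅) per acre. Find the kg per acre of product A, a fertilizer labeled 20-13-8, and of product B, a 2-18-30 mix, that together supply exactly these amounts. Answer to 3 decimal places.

361.257 kg product A, 158.925 kg product B

Per-acre balance (a = product A, b = product B):
N: 0.2·a + 0.02·b = 75.43
P₂O₅: 0.13·a + 0.18·b = 75.57
Eliminate b: (row1) − 0.02/0.18·(row2) → 0.185556·a = 67.0333, so a = 361.25749.
Then b = (75.57 − 0.13·361.25749) / 0.18 = 158.9251.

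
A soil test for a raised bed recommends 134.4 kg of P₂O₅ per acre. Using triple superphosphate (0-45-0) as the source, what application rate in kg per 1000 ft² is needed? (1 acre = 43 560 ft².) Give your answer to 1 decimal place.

6.9 kg of product per thousand sq ft

Product per acre = 134.4 / 45% = 298.667 kg.
Convert to per 1000 ft²: 298.667 × 0.0229568 = 6.85644 kg.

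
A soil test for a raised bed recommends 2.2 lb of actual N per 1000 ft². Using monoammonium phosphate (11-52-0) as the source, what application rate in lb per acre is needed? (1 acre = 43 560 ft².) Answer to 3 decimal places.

Product per 1000 ft² = 2.2 / 11% = 20 lb.
Convert to per acre: 20 × 43.56 = 871.2 lb.

871.200 lb of product per acre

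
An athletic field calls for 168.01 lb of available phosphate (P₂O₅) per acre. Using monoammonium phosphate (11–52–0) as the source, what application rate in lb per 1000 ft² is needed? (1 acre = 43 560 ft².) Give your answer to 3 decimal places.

7.417 lb of product per thousand sq ft

Product per acre = 168.01 / 52% = 323.096 lb.
Convert to per 1000 ft²: 323.096 × 0.0229568 = 7.41727 lb.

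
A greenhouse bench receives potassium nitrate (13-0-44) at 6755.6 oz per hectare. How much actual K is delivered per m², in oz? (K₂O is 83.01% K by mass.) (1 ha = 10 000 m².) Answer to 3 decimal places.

0.247 oz K per sq m

K₂O per hectare = 6755.6 × 44% = 2972.46 oz.
Elemental K = 2972.46 × 0.8301 = 2467.44 oz per hectare.
Convert to per m²: 2467.44 × 0.0001 = 0.246744 oz.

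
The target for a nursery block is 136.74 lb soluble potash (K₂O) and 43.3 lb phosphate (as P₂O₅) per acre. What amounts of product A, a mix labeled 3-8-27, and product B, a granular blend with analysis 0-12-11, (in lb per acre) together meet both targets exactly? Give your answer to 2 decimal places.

493.47 lb product A, 31.86 lb product B

With a, b = lb per acre of product A and product B:
K₂O: 0.27·a + 0.11·b = 136.74
P₂O₅: 0.08·a + 0.12·b = 43.3
Eliminate a: (row1) − 0.27/0.08·(row2) → -0.295·b = -9.3975, so b = 31.8559.
Back-substitute: a = (136.74 − 0.11·31.8559) / 0.27 = 493.466.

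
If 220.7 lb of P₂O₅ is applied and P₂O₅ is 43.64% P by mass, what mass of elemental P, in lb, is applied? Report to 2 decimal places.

P = 220.7 × 0.4364 = 96.3135 lb.

96.31 lb P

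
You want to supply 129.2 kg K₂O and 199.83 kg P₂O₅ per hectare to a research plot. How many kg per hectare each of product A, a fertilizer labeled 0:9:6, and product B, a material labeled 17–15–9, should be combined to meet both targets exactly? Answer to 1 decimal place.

1550.3 kg product A, 402.0 kg product B

With a, b = kg per hectare of product A and product B:
K₂O: 0.06·a + 0.09·b = 129.2
P₂O₅: 0.09·a + 0.15·b = 199.83
Eliminate b: (row1) − 0.09/0.15·(row2) → 0.006·a = 9.302, so a = 1550.33.
Then b = (199.83 − 0.09·1550.33) / 0.15 = 402.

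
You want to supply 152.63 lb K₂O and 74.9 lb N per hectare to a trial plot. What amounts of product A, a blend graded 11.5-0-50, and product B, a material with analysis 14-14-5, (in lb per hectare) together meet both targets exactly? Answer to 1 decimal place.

274.3 lb product A, 309.7 lb product B

With a, b = lb per hectare of product A and product B:
K₂O: 0.5·a + 0.05·b = 152.63
N: 0.115·a + 0.14·b = 74.9
From row1: a = (152.63 − 0.05·b) / 0.5.
Into row2: 0.115·(152.63 − 0.05·b)/0.5 + 0.14·b = 74.9 → b = 309.689, a = 274.291.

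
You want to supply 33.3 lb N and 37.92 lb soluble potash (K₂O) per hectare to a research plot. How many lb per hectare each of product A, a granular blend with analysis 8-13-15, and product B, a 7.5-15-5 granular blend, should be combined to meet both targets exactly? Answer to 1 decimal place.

162.6 lb product A, 270.5 lb product B

Per-hectare balance (a = product A, b = product B):
N: 0.08·a + 0.075·b = 33.3
K₂O: 0.15·a + 0.05·b = 37.92
Eliminate b: (row1) − 0.075/0.05·(row2) → -0.145·a = -23.58, so a = 162.621.
Then b = (37.92 − 0.15·162.621) / 0.05 = 270.538.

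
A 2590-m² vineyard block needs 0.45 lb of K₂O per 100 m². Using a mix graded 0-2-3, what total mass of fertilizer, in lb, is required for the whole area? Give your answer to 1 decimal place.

Product per 100 m² = 0.45 / 3% = 15 lb.
Total product = 15 × 2590 / 100 = 388.5 lb.

388.5 lb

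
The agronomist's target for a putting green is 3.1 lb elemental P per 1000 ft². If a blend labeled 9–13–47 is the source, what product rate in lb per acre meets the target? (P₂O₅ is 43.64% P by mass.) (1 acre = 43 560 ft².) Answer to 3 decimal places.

As P₂O₅: 3.1 / 0.4364 = 7.10357 lb per 1000 ft².
Product per 1000 ft² = 7.10357 / 13% = 54.6429 lb.
Convert to per acre: 54.6429 × 43.56 = 2380.24395 lb.

2380.244 lb of product per acre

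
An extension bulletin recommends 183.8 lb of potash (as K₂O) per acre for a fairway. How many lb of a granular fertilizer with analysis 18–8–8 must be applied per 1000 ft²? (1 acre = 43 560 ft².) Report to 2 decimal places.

Product per acre = 183.8 / 8% = 2297.5 lb.
Convert to per 1000 ft²: 2297.5 × 0.0229568 = 52.7433 lb.

52.74 lb of product per thousand sq ft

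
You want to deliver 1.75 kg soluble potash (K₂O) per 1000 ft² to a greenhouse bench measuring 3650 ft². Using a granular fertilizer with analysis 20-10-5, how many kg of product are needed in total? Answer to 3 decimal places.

Product per 1000 ft² = 1.75 / 5% = 35 kg.
Total product = 35 × 3650 / 1000 = 127.75 kg.

127.750 kg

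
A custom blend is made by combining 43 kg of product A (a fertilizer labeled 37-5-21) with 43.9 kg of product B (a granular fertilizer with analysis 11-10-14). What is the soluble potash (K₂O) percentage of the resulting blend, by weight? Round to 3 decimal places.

17.464% K₂O

Total mass = 43 + 43.9 = 86.9 kg.
K₂O mass = 21%×43 + 14%×43.9 = 15.176 kg.
% K₂O = 15.176 / 86.9 = 17.4638%.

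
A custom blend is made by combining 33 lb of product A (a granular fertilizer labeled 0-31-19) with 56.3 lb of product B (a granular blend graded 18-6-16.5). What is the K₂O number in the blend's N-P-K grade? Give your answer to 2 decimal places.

Total mass = 33 + 56.3 = 89.3 lb.
K₂O mass = 19%×33 + 16.5%×56.3 = 15.5595 lb.
% K₂O = 15.5595 / 89.3 = 17.4239%.

17.42% K₂O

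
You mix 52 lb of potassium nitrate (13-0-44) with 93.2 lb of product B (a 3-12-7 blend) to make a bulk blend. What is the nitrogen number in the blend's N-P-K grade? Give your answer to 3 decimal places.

Total mass = 52 + 93.2 = 145.2 lb.
N mass = 13%×52 + 3%×93.2 = 9.556 lb.
% N = 9.556 / 145.2 = 6.58127%.

6.581% N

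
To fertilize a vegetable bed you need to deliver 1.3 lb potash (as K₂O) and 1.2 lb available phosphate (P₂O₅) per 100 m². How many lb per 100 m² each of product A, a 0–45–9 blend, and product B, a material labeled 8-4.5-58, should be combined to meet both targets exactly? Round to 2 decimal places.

With a, b = lb per 100 m² of product A and product B:
K₂O: 0.09·a + 0.58·b = 1.3
P₂O₅: 0.45·a + 0.045·b = 1.2
Solving simultaneously: a = 2.48103, b = 1.85639.

2.48 lb product A, 1.86 lb product B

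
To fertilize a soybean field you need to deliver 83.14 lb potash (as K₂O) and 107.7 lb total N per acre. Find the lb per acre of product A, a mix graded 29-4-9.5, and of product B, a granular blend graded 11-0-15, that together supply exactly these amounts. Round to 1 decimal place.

212.1 lb product A, 419.9 lb product B

Let a = lb of product A, b = lb of product B (per acre).
K₂O: 0.095·a + 0.15·b = 83.14
N: 0.29·a + 0.11·b = 107.7
Eliminate b: (row1) − 0.15/0.11·(row2) → -0.300455·a = -63.7236, so a = 212.091.
Then b = (107.7 − 0.29·212.091) / 0.11 = 419.943.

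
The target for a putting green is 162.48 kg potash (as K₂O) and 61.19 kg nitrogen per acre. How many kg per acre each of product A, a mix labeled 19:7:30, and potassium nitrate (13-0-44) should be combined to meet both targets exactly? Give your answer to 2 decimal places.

Let a = kg of product A, b = kg of potassium nitrate (per acre).
K₂O: 0.3·a + 0.44·b = 162.48
N: 0.19·a + 0.13·b = 61.19
Eliminate b: (row1) − 0.44/0.13·(row2) → -0.343077·a = -44.6246, so a = 130.072.
Then b = (61.19 − 0.19·130.072) / 0.13 = 280.587.

130.07 kg product A, 280.59 kg potassium nitrate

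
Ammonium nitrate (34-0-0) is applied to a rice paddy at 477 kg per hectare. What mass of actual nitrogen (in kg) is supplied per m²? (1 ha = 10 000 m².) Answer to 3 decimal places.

0.016 kg N per sq m

nitrogen per hectare = 477 × 34% = 162.18 kg.
Convert to per m²: 162.18 × 0.0001 = 0.016218 kg.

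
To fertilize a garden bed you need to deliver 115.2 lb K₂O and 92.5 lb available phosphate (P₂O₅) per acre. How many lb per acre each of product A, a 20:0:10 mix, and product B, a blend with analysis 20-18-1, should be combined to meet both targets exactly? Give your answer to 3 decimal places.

1100.611 lb product A, 513.889 lb product B

With a, b = lb per acre of product A and product B:
K₂O: 0.1·a + 0.01·b = 115.2
P₂O₅: 0·a + 0.18·b = 92.5
Solving simultaneously: a = 1100.6111, b = 513.8889.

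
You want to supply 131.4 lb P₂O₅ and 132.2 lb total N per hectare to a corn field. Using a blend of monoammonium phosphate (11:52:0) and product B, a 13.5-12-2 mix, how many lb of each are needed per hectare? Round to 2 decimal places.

32.89 lb monoammonium phosphate, 952.46 lb product B

Let a = lb of monoammonium phosphate, b = lb of product B (per hectare).
P₂O₅: 0.52·a + 0.12·b = 131.4
N: 0.11·a + 0.135·b = 132.2
Eliminate b: (row1) − 0.12/0.135·(row2) → 0.422222·a = 13.8889, so a = 32.8947.
Then b = (132.2 − 0.11·32.8947) / 0.135 = 952.456.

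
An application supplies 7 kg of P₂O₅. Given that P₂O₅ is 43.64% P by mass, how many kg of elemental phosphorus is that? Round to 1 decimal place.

P = 7 × 0.4364 = 3.0548 kg.

3.1 kg P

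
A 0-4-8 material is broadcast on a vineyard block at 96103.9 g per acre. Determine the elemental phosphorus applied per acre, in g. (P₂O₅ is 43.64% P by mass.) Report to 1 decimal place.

P₂O₅ per acre = 96103.9 × 4% = 3844.16 g.
Elemental P = 3844.16 × 0.4364 = 1677.59 g per acre.

1677.6 g P per acre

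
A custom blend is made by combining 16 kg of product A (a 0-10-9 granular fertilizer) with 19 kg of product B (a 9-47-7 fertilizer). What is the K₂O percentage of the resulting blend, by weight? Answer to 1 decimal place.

7.9% K₂O

Total mass = 16 + 19 = 35 kg.
K₂O mass = 9%×16 + 7%×19 = 2.77 kg.
% K₂O = 2.77 / 35 = 7.91429%.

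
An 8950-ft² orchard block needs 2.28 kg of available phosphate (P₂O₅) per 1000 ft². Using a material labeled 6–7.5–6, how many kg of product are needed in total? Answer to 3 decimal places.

Product per 1000 ft² = 2.28 / 7.5% = 30.4 kg.
Total product = 30.4 × 8950 / 1000 = 272.08 kg.

272.080 kg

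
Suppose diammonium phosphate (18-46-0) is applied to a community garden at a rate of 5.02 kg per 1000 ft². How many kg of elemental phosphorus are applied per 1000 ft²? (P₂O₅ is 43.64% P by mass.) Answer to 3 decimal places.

1.008 kg P per thousand sq ft

P₂O₅ per 1000 ft² = 5.02 × 46% = 2.3092 kg.
Elemental P = 2.3092 × 0.4364 = 1.00773 kg per 1000 ft².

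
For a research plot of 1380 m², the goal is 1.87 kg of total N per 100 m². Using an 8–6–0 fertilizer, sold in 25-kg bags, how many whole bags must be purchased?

13 bags

Product per 100 m² = 1.87 / 8% = 23.375 kg.
Total product = 23.375 × 1380 / 100 = 322.575 kg.
Bags = ⌈322.575 / 25⌉ = 13.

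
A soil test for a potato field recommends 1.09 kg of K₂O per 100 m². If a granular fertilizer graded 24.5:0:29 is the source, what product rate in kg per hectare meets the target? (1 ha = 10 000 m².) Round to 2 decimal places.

Product per 100 m² = 1.09 / 29% = 3.75862 kg.
Convert to per hectare: 3.75862 × 100 = 375.862 kg.

375.86 kg of product per hectare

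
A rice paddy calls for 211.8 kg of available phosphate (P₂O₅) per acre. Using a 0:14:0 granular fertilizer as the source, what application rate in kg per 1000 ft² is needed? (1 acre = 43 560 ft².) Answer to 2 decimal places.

34.73 kg of product per thousand sq ft

Product per acre = 211.8 / 14% = 1512.86 kg.
Convert to per 1000 ft²: 1512.86 × 0.0229568 = 34.7304 kg.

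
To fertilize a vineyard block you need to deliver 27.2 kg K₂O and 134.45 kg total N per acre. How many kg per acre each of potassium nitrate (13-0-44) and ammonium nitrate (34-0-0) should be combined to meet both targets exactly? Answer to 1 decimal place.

61.8 kg potassium nitrate, 371.8 kg ammonium nitrate

Per-acre balance (a = potassium nitrate, b = ammonium nitrate):
K₂O: 0.44·a + 0·b = 27.2
N: 0.13·a + 0.34·b = 134.45
Eliminate b: (row1) − 0/0.34·(row2) → 0.44·a = 27.2, so a = 61.8182.
Then b = (134.45 − 0.13·61.8182) / 0.34 = 371.805.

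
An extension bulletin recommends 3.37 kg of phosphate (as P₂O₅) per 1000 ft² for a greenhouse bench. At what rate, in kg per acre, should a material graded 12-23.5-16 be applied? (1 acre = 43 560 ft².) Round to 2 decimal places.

Product per 1000 ft² = 3.37 / 23.5% = 14.3404 kg.
Convert to per acre: 14.3404 × 43.56 = 624.669 kg.

624.67 kg of product per acre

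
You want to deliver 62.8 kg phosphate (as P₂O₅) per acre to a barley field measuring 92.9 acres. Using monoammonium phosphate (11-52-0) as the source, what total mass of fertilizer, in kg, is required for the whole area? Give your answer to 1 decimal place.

Product per acre = 62.8 / 52% = 120.769 kg.
Total product = 120.769 × 92.9 = 11219.46 kg.

11219.5 kg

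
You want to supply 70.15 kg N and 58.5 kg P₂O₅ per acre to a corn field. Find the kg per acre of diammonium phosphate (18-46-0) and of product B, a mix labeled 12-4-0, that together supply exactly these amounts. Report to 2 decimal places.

87.79 kg diammonium phosphate, 452.90 kg product B

Per-acre balance (a = diammonium phosphate, b = product B):
N: 0.18·a + 0.12·b = 70.15
P₂O₅: 0.46·a + 0.04·b = 58.5
Solving simultaneously: a = 87.7917, b = 452.896.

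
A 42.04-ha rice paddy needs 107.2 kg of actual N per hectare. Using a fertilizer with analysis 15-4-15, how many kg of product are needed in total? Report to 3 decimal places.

30044.587 kg

Product per hectare = 107.2 / 15% = 714.667 kg.
Total product = 714.667 × 42.04 = 30044.5867 kg.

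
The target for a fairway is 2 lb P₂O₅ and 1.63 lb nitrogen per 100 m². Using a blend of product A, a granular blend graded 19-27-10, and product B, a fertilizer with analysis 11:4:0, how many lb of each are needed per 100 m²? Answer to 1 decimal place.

With a, b = lb per 100 m² of product A and product B:
P₂O₅: 0.27·a + 0.04·b = 2
N: 0.19·a + 0.11·b = 1.63
Eliminate a: (row1) − 0.27/0.19·(row2) → -0.116316·b = -0.316316, so b = 2.71946.
Back-substitute: a = (2 − 0.04·2.71946) / 0.27 = 7.00452.

7.0 lb product A, 2.7 lb product B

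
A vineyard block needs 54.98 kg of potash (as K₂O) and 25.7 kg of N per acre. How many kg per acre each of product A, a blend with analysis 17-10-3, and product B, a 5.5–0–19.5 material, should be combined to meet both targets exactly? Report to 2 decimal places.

Let a = kg of product A, b = kg of product B (per acre).
K₂O: 0.03·a + 0.195·b = 54.98
N: 0.17·a + 0.055·b = 25.7
Solving simultaneously: a = 63.0984, b = 272.241.

63.10 kg product A, 272.24 kg product B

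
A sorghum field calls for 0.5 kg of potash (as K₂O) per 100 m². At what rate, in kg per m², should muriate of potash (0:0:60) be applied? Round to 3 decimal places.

0.008 kg of product per sq m

Product per 100 m² = 0.5 / 60% = 0.833333 kg.
Convert to per m²: 0.833333 × 0.01 = 0.00833333 kg.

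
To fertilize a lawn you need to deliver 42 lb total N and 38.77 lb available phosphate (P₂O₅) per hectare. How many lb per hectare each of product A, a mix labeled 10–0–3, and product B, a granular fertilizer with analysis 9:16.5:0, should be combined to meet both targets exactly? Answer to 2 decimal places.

Let a = lb of product A, b = lb of product B (per hectare).
N: 0.1·a + 0.09·b = 42
P₂O₅: 0·a + 0.165·b = 38.77
Solving simultaneously: a = 208.527, b = 234.9697.

208.53 lb product A, 234.97 lb product B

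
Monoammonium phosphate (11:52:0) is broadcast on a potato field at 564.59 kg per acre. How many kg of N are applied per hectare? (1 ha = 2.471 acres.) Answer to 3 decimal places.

nitrogen per acre = 564.59 × 11% = 62.1049 kg.
Convert to per hectare: 62.1049 × 2.471 = 153.4612 kg.

153.461 kg N per hectare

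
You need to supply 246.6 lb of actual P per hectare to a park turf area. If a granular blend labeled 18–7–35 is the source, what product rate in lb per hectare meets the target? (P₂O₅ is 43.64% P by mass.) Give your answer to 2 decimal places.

8072.54 lb of product per hectare

As P₂O₅: 246.6 / 0.4364 = 565.078 lb per hectare.
Product per hectare = 565.078 / 7% = 8072.542 lb.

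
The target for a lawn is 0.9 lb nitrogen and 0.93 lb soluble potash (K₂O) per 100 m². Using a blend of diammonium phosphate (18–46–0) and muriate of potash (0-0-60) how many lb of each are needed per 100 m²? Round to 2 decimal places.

5.00 lb diammonium phosphate, 1.55 lb muriate of potash

Per-100 m² balance (a = diammonium phosphate, b = muriate of potash):
N: 0.18·a + 0·b = 0.9
K₂O: 0·a + 0.6·b = 0.93
Solving simultaneously: a = 5, b = 1.55.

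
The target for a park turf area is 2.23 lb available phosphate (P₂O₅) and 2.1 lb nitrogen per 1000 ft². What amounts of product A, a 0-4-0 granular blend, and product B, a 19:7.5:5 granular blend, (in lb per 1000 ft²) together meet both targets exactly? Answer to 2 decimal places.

35.03 lb product A, 11.05 lb product B

Per-1000 ft² balance (a = product A, b = product B):
P₂O₅: 0.04·a + 0.075·b = 2.23
N: 0·a + 0.19·b = 2.1
Solving simultaneously: a = 35.0263, b = 11.0526.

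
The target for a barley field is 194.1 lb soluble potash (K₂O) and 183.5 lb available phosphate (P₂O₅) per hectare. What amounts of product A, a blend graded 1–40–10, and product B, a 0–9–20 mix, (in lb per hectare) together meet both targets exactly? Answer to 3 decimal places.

Per-hectare balance (a = product A, b = product B):
K₂O: 0.1·a + 0.2·b = 194.1
P₂O₅: 0.4·a + 0.09·b = 183.5
Eliminate a: (row1) − 0.1/0.4·(row2) → 0.1775·b = 148.225, so b = 835.0704.
Back-substitute: a = (194.1 − 0.2·835.0704) / 0.1 = 270.8592.

270.859 lb product A, 835.070 lb product B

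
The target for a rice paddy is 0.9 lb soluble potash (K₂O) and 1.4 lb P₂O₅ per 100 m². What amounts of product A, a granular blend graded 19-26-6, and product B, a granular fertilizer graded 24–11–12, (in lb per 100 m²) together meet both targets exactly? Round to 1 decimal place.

2.8 lb product A, 6.1 lb product B

Let a = lb of product A, b = lb of product B (per 100 m²).
K₂O: 0.06·a + 0.12·b = 0.9
P₂O₅: 0.26·a + 0.11·b = 1.4
From row1: a = (0.9 − 0.12·b) / 0.06.
Into row2: 0.26·(0.9 − 0.12·b)/0.06 + 0.11·b = 1.4 → b = 6.09756, a = 2.80488.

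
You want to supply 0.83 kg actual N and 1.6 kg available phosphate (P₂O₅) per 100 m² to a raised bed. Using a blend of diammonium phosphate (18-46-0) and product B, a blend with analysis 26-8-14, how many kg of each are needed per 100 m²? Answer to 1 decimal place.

3.3 kg diammonium phosphate, 0.9 kg product B

Let a = kg of diammonium phosphate, b = kg of product B (per 100 m²).
N: 0.18·a + 0.26·b = 0.83
P₂O₅: 0.46·a + 0.08·b = 1.6
From row1: a = (0.83 − 0.26·b) / 0.18.
Into row2: 0.46·(0.83 − 0.26·b)/0.18 + 0.08·b = 1.6 → b = 0.891635, a = 3.32319.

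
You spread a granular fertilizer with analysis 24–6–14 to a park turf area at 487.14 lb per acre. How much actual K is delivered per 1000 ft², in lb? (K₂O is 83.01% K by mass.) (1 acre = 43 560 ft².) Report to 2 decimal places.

1.30 lb K per thousand sq ft

K₂O per acre = 487.14 × 14% = 68.1996 lb.
Elemental K = 68.1996 × 0.8301 = 56.6125 lb per acre.
Convert to per 1000 ft²: 56.6125 × 0.0229568 = 1.29964 lb.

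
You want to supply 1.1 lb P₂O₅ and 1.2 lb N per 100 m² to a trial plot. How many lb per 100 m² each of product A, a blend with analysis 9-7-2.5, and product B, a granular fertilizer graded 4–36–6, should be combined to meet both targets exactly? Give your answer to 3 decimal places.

With a, b = lb per 100 m² of product A and product B:
P₂O₅: 0.07·a + 0.36·b = 1.1
N: 0.09·a + 0.04·b = 1.2
From row1: a = (1.1 − 0.36·b) / 0.07.
Into row2: 0.09·(1.1 − 0.36·b)/0.07 + 0.04·b = 1.2 → b = 0.506757, a = 13.1081.

13.108 lb product A, 0.507 lb product B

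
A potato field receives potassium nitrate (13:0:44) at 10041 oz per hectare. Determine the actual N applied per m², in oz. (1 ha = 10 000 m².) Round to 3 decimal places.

0.131 oz N per sq m

nitrogen per hectare = 10041 × 13% = 1305.33 oz.
Convert to per m²: 1305.33 × 0.0001 = 0.130533 oz.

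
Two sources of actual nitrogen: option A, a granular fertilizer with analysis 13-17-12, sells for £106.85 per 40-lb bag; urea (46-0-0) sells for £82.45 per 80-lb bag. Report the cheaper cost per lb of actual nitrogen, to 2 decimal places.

£2.24 per lb N (urea)

option A: N per bag = 40 × 13% = 5.2 lb; cost = 106.85 / 5.2 = £20.5481/lb N.
urea: N per bag = 80 × 46% = 36.8 lb; cost = 82.45 / 36.8 = £2.2405/lb N.
urea is cheaper.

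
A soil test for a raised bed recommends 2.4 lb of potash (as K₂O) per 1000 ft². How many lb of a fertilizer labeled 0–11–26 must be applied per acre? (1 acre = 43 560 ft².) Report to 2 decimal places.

Product per 1000 ft² = 2.4 / 26% = 9.23077 lb.
Convert to per acre: 9.23077 × 43.56 = 402.092 lb.

402.09 lb of product per acre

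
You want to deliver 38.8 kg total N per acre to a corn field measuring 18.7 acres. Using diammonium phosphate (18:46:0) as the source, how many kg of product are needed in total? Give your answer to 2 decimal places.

Product per acre = 38.8 / 18% = 215.556 kg.
Total product = 215.556 × 18.7 = 4030.889 kg.

4030.89 kg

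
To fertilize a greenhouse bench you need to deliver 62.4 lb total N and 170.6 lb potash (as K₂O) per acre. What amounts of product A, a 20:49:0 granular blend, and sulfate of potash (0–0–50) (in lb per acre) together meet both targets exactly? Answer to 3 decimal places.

312.000 lb product A, 341.200 lb sulfate of potash

Let a = lb of product A, b = lb of sulfate of potash (per acre).
N: 0.2·a + 0·b = 62.4
K₂O: 0·a + 0.5·b = 170.6
Solving simultaneously: a = 312, b = 341.2.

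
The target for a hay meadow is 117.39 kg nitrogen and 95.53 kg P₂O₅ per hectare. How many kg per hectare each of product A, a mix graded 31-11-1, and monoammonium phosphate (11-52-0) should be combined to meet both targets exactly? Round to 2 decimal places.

338.93 kg product A, 112.01 kg monoammonium phosphate

Per-hectare balance (a = product A, b = monoammonium phosphate):
N: 0.31·a + 0.11·b = 117.39
P₂O₅: 0.11·a + 0.52·b = 95.53
Eliminate a: (row1) − 0.31/0.11·(row2) → -1.35545·b = -151.831, so b = 112.0148.
Back-substitute: a = (117.39 − 0.11·112.0148) / 0.31 = 338.9302.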